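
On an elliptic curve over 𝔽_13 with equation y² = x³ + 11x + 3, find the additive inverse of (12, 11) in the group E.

-(12, 11) = (12, -11 mod 13) = (12, 2).

(12, 2)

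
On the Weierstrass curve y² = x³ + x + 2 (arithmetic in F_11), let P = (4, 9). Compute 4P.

Double-and-add on 4 = (100)₂. Start with P = (4, 9) for the leading 1-bit.
double: tangent at (4, 9): λ = (3·4² + 1)/(2·9) ≡ 5/7. 7⁻¹ ≡ 8 (mod 11) since 7·8 = 56 ≡ 1, so λ ≡ 5·8 ≡ 7.
  x = λ² - 4 - 4 = 49 - 8 ≡ 8; y = λ·(4 - 8) - 9 ≡ 7. → (8, 7)
double: tangent at (8, 7): λ = (3·8² + 1)/(2·7) ≡ 6/3. 3⁻¹ ≡ 4 (mod 11) since 3·4 = 12 ≡ 1, so λ ≡ 6·4 ≡ 2.
  x = λ² - 8 - 8 = 4 - 16 ≡ 10; y = λ·(8 - 10) - 7 ≡ 0. → (10, 0)

(10, 0)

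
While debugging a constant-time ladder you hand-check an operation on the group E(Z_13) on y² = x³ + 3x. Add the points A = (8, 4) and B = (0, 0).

(8, 4) + (0, 0). λ = (0 - 4)/(0 - 8) ≡ 9/5 mod 13. 5⁻¹ ≡ 8 (mod 13), so λ ≡ 7.
  x = λ² - 8 - 0 = 49 - 8 ≡ 2; y = λ·(8 - 2) - 4 ≡ 12. → (2, 12)

(2, 12)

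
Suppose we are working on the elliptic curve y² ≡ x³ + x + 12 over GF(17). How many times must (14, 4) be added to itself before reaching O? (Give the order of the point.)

2P: tangent at (14, 4): λ = (3·14² + 1)/(2·4) ≡ 11/8. 8⁻¹ ≡ 15 (mod 17), so λ ≡ 11·15 ≡ 12.
  x = λ² - 14 - 14 = 144 - 28 ≡ 14; y = λ·(14 - 14) - 4 ≡ 13. → (14, 13)
3P: (14, 13) + (14, 4): same x and y₁ ≡ -y₂, so the sum is O.
3P = O, so the order is 3.

3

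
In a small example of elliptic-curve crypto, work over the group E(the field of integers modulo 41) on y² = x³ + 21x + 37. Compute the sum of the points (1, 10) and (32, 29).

(3, 2)

(1, 10) + (32, 29). λ = (29 - 10)/(32 - 1) ≡ 19/31 mod 41. 31⁻¹ ≡ 4 (mod 41), so λ ≡ 35.
  x = λ² - 1 - 32 = 1225 - 33 ≡ 3; y = λ·(1 - 3) - 10 ≡ 2. → (3, 2)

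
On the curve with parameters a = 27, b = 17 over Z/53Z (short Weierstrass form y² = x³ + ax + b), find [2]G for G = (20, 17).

tangent at (20, 17): λ = (3·20² + 27)/(2·17) ≡ 8/34. 34⁻¹ ≡ 39 (mod 53), so λ ≡ 8·39 ≡ 47.
  x = λ² - 20 - 20 = 2209 - 40 ≡ 49; y = λ·(20 - 49) - 17 ≡ 51. → (49, 51)

(49, 51)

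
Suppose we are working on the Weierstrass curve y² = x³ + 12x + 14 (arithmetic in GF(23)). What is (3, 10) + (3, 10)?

(2, 0)

tangent at (3, 10): λ = (3·3² + 12)/(2·10) ≡ 16/20. 20⁻¹ ≡ 15 (mod 23), so λ ≡ 16·15 ≡ 10.
  x = λ² - 3 - 3 = 100 - 6 ≡ 2; y = λ·(3 - 2) - 10 ≡ 0. → (2, 0)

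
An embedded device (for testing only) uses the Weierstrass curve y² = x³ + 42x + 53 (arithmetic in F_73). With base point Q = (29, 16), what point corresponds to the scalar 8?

Double-and-add on 8 = (1000)₂. Start with Q = (29, 16) for the leading 1-bit.
double: tangent at (29, 16): λ = (3·29² + 42)/(2·16) ≡ 10/32. 32⁻¹ ≡ 16 (mod 73), so λ ≡ 10·16 ≡ 14.
  x = λ² - 29 - 29 = 196 - 58 ≡ 65; y = λ·(29 - 65) - 16 ≡ 64. → (65, 64)
double: tangent at (65, 64): λ = (3·65² + 42)/(2·64) ≡ 15/55. 55⁻¹ ≡ 4 (mod 73) since 55·4 = 220 ≡ 1, so λ ≡ 15·4 ≡ 60.
  x = λ² - 65 - 65 = 3600 - 130 ≡ 39; y = λ·(65 - 39) - 64 ≡ 36. → (39, 36)
double: tangent at (39, 36): λ = (3·39² + 42)/(2·36) ≡ 6/72. 72⁻¹ ≡ 72 (mod 73), so λ ≡ 6·72 ≡ 67.
  x = λ² - 39 - 39 = 4489 - 78 ≡ 31; y = λ·(39 - 31) - 36 ≡ 62. → (31, 62)

(31, 62)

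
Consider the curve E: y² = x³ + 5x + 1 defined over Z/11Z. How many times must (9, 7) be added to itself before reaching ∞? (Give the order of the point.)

2P: tangent at (9, 7): λ = (3·9² + 5)/(2·7) ≡ 6/3. 3⁻¹ ≡ 4 (mod 11) since 3·4 = 12 ≡ 1, so λ ≡ 6·4 ≡ 2.
  x = λ² - 9 - 9 = 4 - 18 ≡ 8; y = λ·(9 - 8) - 7 ≡ 6. → (8, 6)
3P: (8, 6) + (9, 7). λ = (7 - 6)/(9 - 8) ≡ 1/1 mod 11. 1⁻¹ ≡ 1 (mod 11), so λ ≡ 1.
  x = λ² - 8 - 9 = 1 - 17 ≡ 6; y = λ·(8 - 6) - 6 ≡ 7. → (6, 7)
4P: (6, 7) + (9, 7). λ = (7 - 7)/(9 - 6) ≡ 0/3 mod 11. 3⁻¹ ≡ 4 (mod 11), so λ ≡ 0.
  x = λ² - 6 - 9 = 0 - 15 ≡ 7; y = λ·(6 - 7) - 7 ≡ 4. → (7, 4)
5P: (7, 4) + (9, 7). λ = (7 - 4)/(9 - 7) ≡ 3/2 mod 11. 2⁻¹ ≡ 6 (mod 11), so λ ≡ 7.
  x = λ² - 7 - 9 = 49 - 16 ≡ 0; y = λ·(7 - 0) - 4 ≡ 1. → (0, 1)
6P: (0, 1) + (9, 7). λ = (7 - 1)/(9 - 0) ≡ 6/9 mod 11. 9⁻¹ ≡ 5 (mod 11), so λ ≡ 8.
  x = λ² - 0 - 9 = 64 - 9 ≡ 0; y = λ·(0 - 0) - 1 ≡ 10. → (0, 10)
7P: (0, 10) + (9, 7). λ = (7 - 10)/(9 - 0) ≡ 8/9 mod 11. 9⁻¹ ≡ 5 (mod 11), so λ ≡ 7.
  x = λ² - 0 - 9 = 49 - 9 ≡ 7; y = λ·(0 - 7) - 10 ≡ 7. → (7, 7)
8P: (7, 7) + (9, 7). λ = (7 - 7)/(9 - 7) ≡ 0/2 mod 11. 2⁻¹ ≡ 6 (mod 11), so λ ≡ 0.
  x = λ² - 7 - 9 = 0 - 16 ≡ 6; y = λ·(7 - 6) - 7 ≡ 4. → (6, 4)
9P: (6, 4) + (9, 7). λ = (7 - 4)/(9 - 6) ≡ 3/3 mod 11. 3⁻¹ ≡ 4 (mod 11), so λ ≡ 1.
  x = λ² - 6 - 9 = 1 - 15 ≡ 8; y = λ·(6 - 8) - 4 ≡ 5. → (8, 5)
10P: (8, 5) + (9, 7). λ = (7 - 5)/(9 - 8) ≡ 2/1 mod 11. 1⁻¹ ≡ 1 (mod 11) since 1·1 = 1 ≡ 1, so λ ≡ 2.
  x = λ² - 8 - 9 = 4 - 17 ≡ 9; y = λ·(8 - 9) - 5 ≡ 4. → (9, 4)
11P: (9, 4) + (9, 7): same x and y₁ ≡ -y₂, so the sum is ∞.
11P = ∞, so the order is 11.

11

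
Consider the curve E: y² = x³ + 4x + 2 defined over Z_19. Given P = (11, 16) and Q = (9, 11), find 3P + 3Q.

First 3P:
Repeated addition: build up to 3P.
2P: tangent at (11, 16): λ = (3·11² + 4)/(2·16) ≡ 6/13. 13⁻¹ ≡ 3 (mod 19), so λ ≡ 6·3 ≡ 18.
  x = λ² - 11 - 11 = 324 - 22 ≡ 17; y = λ·(11 - 17) - 16 ≡ 9. → (17, 9)
3P: (17, 9) + (11, 16). λ = (16 - 9)/(11 - 17) ≡ 7/13 mod 19. 13⁻¹ ≡ 3 (mod 19) since 13·3 = 39 ≡ 1, so λ ≡ 2.
  x = λ² - 17 - 11 = 4 - 28 ≡ 14; y = λ·(17 - 14) - 9 ≡ 16. → (14, 16)
3P = (14, 16).
Next 3Q:
Repeated addition: build up to 3Q.
2Q: tangent at (9, 11): λ = (3·9² + 4)/(2·11) ≡ 0/3. 3⁻¹ ≡ 13 (mod 19) since 3·13 = 39 ≡ 1, so λ ≡ 0·13 ≡ 0.
  x = λ² - 9 - 9 = 0 - 18 ≡ 1; y = λ·(9 - 1) - 11 ≡ 8. → (1, 8)
3Q: (1, 8) + (9, 11). λ = (11 - 8)/(9 - 1) ≡ 3/8 mod 19. 8⁻¹ ≡ 12 (mod 19), so λ ≡ 17.
  x = λ² - 1 - 9 = 289 - 10 ≡ 13; y = λ·(1 - 13) - 8 ≡ 16. → (13, 16)
3Q = (13, 16).
Finally 3P + 3Q:
(14, 16) + (13, 16). λ = (16 - 16)/(13 - 14) ≡ 0/18 mod 19. 18⁻¹ ≡ 18 (mod 19), so λ ≡ 0.
  x = λ² - 14 - 13 = 0 - 27 ≡ 11; y = λ·(14 - 11) - 16 ≡ 3. → (11, 3)

(11, 3)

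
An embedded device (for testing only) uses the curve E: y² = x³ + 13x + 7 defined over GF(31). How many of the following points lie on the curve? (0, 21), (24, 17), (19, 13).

2

(0, 21): 21² ≡ 7, rhs ≡ 7 → on.
(24, 17): 17² ≡ 10, rhs ≡ 7 → off.
(19, 13): 13² ≡ 14, rhs ≡ 14 → on.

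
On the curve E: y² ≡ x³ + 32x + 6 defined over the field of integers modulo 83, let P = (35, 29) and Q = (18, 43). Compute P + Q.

(10, 9)

(35, 29) + (18, 43). λ = (43 - 29)/(18 - 35) ≡ 14/66 mod 83. 66⁻¹ ≡ 39 (mod 83), so λ ≡ 48.
  x = λ² - 35 - 18 = 2304 - 53 ≡ 10; y = λ·(35 - 10) - 29 ≡ 9. → (10, 9)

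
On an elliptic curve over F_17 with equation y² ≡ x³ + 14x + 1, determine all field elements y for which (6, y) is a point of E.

x³ + 14x + 1 = 301 ≡ 12 (mod 17).
12 is a non-residue mod 17; no y exists.

none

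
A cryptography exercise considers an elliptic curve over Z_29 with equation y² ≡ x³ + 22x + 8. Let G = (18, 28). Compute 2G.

(9, 23)

tangent at (18, 28): λ = (3·18² + 22)/(2·28) ≡ 8/27. 27⁻¹ ≡ 14 (mod 29), so λ ≡ 8·14 ≡ 25.
  x = λ² - 18 - 18 = 625 - 36 ≡ 9; y = λ·(18 - 9) - 28 ≡ 23. → (9, 23)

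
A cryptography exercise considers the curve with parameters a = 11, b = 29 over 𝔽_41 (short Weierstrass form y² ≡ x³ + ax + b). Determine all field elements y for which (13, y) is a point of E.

x³ + 11x + 29 = 2369 ≡ 32 (mod 41).
Square roots of 32 mod 41: 14 and 27 (since 14² = 196 ≡ 32).

14, 27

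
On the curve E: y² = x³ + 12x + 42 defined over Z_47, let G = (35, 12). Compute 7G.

Double-and-add on 7 = (111)₂. Start with G = (35, 12) for the leading 1-bit.
double: tangent at (35, 12): λ = (3·35² + 12)/(2·12) ≡ 21/24. 24⁻¹ ≡ 2 (mod 47) since 24·2 = 48 ≡ 1, so λ ≡ 21·2 ≡ 42.
  x = λ² - 35 - 35 = 1764 - 70 ≡ 2; y = λ·(35 - 2) - 12 ≡ 11. → (2, 11)
add G: (2, 11) + (35, 12). λ = (12 - 11)/(35 - 2) ≡ 1/33 mod 47. 33⁻¹ ≡ 10 (mod 47) since 33·10 = 330 ≡ 1, so λ ≡ 10.
  x = λ² - 2 - 35 = 100 - 37 ≡ 16; y = λ·(2 - 16) - 11 ≡ 37. → (16, 37)
double: tangent at (16, 37): λ = (3·16² + 12)/(2·37) ≡ 28/27. 27⁻¹ ≡ 7 (mod 47), so λ ≡ 28·7 ≡ 8.
  x = λ² - 16 - 16 = 64 - 32 ≡ 32; y = λ·(16 - 32) - 37 ≡ 23. → (32, 23)
add G: (32, 23) + (35, 12). λ = (12 - 23)/(35 - 32) ≡ 36/3 mod 47. 3⁻¹ ≡ 16 (mod 47), so λ ≡ 12.
  x = λ² - 32 - 35 = 144 - 67 ≡ 30; y = λ·(32 - 30) - 23 ≡ 1. → (30, 1)

(30, 1)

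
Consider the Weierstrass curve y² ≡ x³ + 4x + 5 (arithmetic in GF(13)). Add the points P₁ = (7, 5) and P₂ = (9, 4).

(7, 5) + (9, 4). λ = (4 - 5)/(9 - 7) ≡ 12/2 mod 13. 2⁻¹ ≡ 7 (mod 13), so λ ≡ 6.
  x = λ² - 7 - 9 = 36 - 16 ≡ 7; y = λ·(7 - 7) - 5 ≡ 8. → (7, 8)

(7, 8)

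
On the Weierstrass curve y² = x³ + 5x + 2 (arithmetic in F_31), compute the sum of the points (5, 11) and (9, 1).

(0, 23)

(5, 11) + (9, 1). λ = (1 - 11)/(9 - 5) ≡ 21/4 mod 31. 4⁻¹ ≡ 8 (mod 31), so λ ≡ 13.
  x = λ² - 5 - 9 = 169 - 14 ≡ 0; y = λ·(5 - 0) - 11 ≡ 23. → (0, 23)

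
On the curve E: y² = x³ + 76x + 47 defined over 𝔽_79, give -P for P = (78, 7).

-(78, 7) = (78, -7 mod 79) = (78, 72).

(78, 72)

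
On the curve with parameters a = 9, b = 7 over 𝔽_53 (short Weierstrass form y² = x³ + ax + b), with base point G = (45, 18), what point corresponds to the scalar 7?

(7, 28)

Repeated addition: build up to 7G.
2G: tangent at (45, 18): λ = (3·45² + 9)/(2·18) ≡ 42/36. 36⁻¹ ≡ 28 (mod 53), so λ ≡ 42·28 ≡ 10.
  x = λ² - 45 - 45 = 100 - 90 ≡ 10; y = λ·(45 - 10) - 18 ≡ 14. → (10, 14)
3G: (10, 14) + (45, 18). λ = (18 - 14)/(45 - 10) ≡ 4/35 mod 53. 35⁻¹ ≡ 50 (mod 53) since 35·50 = 1750 ≡ 1, so λ ≡ 41.
  x = λ² - 10 - 45 = 1681 - 55 ≡ 36; y = λ·(10 - 36) - 14 ≡ 33. → (36, 33)
4G: (36, 33) + (45, 18). λ = (18 - 33)/(45 - 36) ≡ 38/9 mod 53. 9⁻¹ ≡ 6 (mod 53) since 9·6 = 54 ≡ 1, so λ ≡ 16.
  x = λ² - 36 - 45 = 256 - 81 ≡ 16; y = λ·(36 - 16) - 33 ≡ 22. → (16, 22)
5G: (16, 22) + (45, 18). λ = (18 - 22)/(45 - 16) ≡ 49/29 mod 53. 29⁻¹ ≡ 11 (mod 53), so λ ≡ 9.
  x = λ² - 16 - 45 = 81 - 61 ≡ 20; y = λ·(16 - 20) - 22 ≡ 48. → (20, 48)
6G: (20, 48) + (45, 18). λ = (18 - 48)/(45 - 20) ≡ 23/25 mod 53. 25⁻¹ ≡ 17 (mod 53) since 25·17 = 425 ≡ 1, so λ ≡ 20.
  x = λ² - 20 - 45 = 400 - 65 ≡ 17; y = λ·(20 - 17) - 48 ≡ 12. → (17, 12)
7G: (17, 12) + (45, 18). λ = (18 - 12)/(45 - 17) ≡ 6/28 mod 53. 28⁻¹ ≡ 36 (mod 53), so λ ≡ 4.
  x = λ² - 17 - 45 = 16 - 62 ≡ 7; y = λ·(17 - 7) - 12 ≡ 28. → (7, 28)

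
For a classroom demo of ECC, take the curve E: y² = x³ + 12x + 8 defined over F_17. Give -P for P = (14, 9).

-(14, 9) = (14, -9 mod 17) = (14, 8).

(14, 8)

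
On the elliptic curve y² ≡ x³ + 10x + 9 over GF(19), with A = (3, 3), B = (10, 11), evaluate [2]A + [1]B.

First 2A:
Repeated addition: build up to 2A.
2A: tangent at (3, 3): λ = (3·3² + 10)/(2·3) ≡ 18/6. 6⁻¹ ≡ 16 (mod 19), so λ ≡ 18·16 ≡ 3.
  x = λ² - 3 - 3 = 9 - 6 ≡ 3; y = λ·(3 - 3) - 3 ≡ 16. → (3, 16)
2A = (3, 16).
Finally 2A + B:
(3, 16) + (10, 11). λ = (11 - 16)/(10 - 3) ≡ 14/7 mod 19. 7⁻¹ ≡ 11 (mod 19) since 7·11 = 77 ≡ 1, so λ ≡ 2.
  x = λ² - 3 - 10 = 4 - 13 ≡ 10; y = λ·(3 - 10) - 16 ≡ 8. → (10, 8)

(10, 8)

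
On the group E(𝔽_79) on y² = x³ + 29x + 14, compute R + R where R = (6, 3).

(20, 46)

tangent at (6, 3): λ = (3·6² + 29)/(2·3) ≡ 58/6. 6⁻¹ ≡ 66 (mod 79) since 6·66 = 396 ≡ 1, so λ ≡ 58·66 ≡ 36.
  x = λ² - 6 - 6 = 1296 - 12 ≡ 20; y = λ·(6 - 20) - 3 ≡ 46. → (20, 46)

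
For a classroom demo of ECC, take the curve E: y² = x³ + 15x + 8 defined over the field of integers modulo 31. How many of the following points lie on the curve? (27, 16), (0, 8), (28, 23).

1

(27, 16): 16² ≡ 8, rhs ≡ 8 → on.
(0, 8): 8² ≡ 2, rhs ≡ 8 → off.
(28, 23): 23² ≡ 2, rhs ≡ 29 → off.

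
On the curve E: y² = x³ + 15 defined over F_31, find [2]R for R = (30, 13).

tangent at (30, 13): λ = (3·30² + 0)/(2·13) ≡ 3/26. 26⁻¹ ≡ 6 (mod 31) since 26·6 = 156 ≡ 1, so λ ≡ 3·6 ≡ 18.
  x = λ² - 30 - 30 = 324 - 60 ≡ 16; y = λ·(30 - 16) - 13 ≡ 22. → (16, 22)

(16, 22)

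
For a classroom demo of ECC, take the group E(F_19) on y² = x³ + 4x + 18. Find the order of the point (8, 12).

11

2P: tangent at (8, 12): λ = (3·8² + 4)/(2·12) ≡ 6/5. 5⁻¹ ≡ 4 (mod 19), so λ ≡ 6·4 ≡ 5.
  x = λ² - 8 - 8 = 25 - 16 ≡ 9; y = λ·(8 - 9) - 12 ≡ 2. → (9, 2)
3P: (9, 2) + (8, 12). λ = (12 - 2)/(8 - 9) ≡ 10/18 mod 19. 18⁻¹ ≡ 18 (mod 19) since 18·18 = 324 ≡ 1, so λ ≡ 9.
  x = λ² - 9 - 8 = 81 - 17 ≡ 7; y = λ·(9 - 7) - 2 ≡ 16. → (7, 16)
4P: (7, 16) + (8, 12). λ = (12 - 16)/(8 - 7) ≡ 15/1 mod 19. 1⁻¹ ≡ 1 (mod 19), so λ ≡ 15.
  x = λ² - 7 - 8 = 225 - 15 ≡ 1; y = λ·(7 - 1) - 16 ≡ 17. → (1, 17)
5P: (1, 17) + (8, 12). λ = (12 - 17)/(8 - 1) ≡ 14/7 mod 19. 7⁻¹ ≡ 11 (mod 19) since 7·11 = 77 ≡ 1, so λ ≡ 2.
  x = λ² - 1 - 8 = 4 - 9 ≡ 14; y = λ·(1 - 14) - 17 ≡ 14. → (14, 14)
6P: (14, 14) + (8, 12). λ = (12 - 14)/(8 - 14) ≡ 17/13 mod 19. 13⁻¹ ≡ 3 (mod 19), so λ ≡ 13.
  x = λ² - 14 - 8 = 169 - 22 ≡ 14; y = λ·(14 - 14) - 14 ≡ 5. → (14, 5)
7P: (14, 5) + (8, 12). λ = (12 - 5)/(8 - 14) ≡ 7/13 mod 19. 13⁻¹ ≡ 3 (mod 19), so λ ≡ 2.
  x = λ² - 14 - 8 = 4 - 22 ≡ 1; y = λ·(14 - 1) - 5 ≡ 2. → (1, 2)
8P: (1, 2) + (8, 12). λ = (12 - 2)/(8 - 1) ≡ 10/7 mod 19. 7⁻¹ ≡ 11 (mod 19), so λ ≡ 15.
  x = λ² - 1 - 8 = 225 - 9 ≡ 7; y = λ·(1 - 7) - 2 ≡ 3. → (7, 3)
9P: (7, 3) + (8, 12). λ = (12 - 3)/(8 - 7) ≡ 9/1 mod 19. 1⁻¹ ≡ 1 (mod 19) since 1·1 = 1 ≡ 1, so λ ≡ 9.
  x = λ² - 7 - 8 = 81 - 15 ≡ 9; y = λ·(7 - 9) - 3 ≡ 17. → (9, 17)
10P: (9, 17) + (8, 12). λ = (12 - 17)/(8 - 9) ≡ 14/18 mod 19. 18⁻¹ ≡ 18 (mod 19) since 18·18 = 324 ≡ 1, so λ ≡ 5.
  x = λ² - 9 - 8 = 25 - 17 ≡ 8; y = λ·(9 - 8) - 17 ≡ 7. → (8, 7)
11P: (8, 7) + (8, 12): same x and y₁ ≡ -y₂, so the sum is the point at infinity.
11P = the point at infinity, so the order is 11.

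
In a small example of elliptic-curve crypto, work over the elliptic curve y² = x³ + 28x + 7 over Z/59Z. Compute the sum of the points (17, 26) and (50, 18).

(49, 5)

(17, 26) + (50, 18). λ = (18 - 26)/(50 - 17) ≡ 51/33 mod 59. 33⁻¹ ≡ 34 (mod 59), so λ ≡ 23.
  x = λ² - 17 - 50 = 529 - 67 ≡ 49; y = λ·(17 - 49) - 26 ≡ 5. → (49, 5)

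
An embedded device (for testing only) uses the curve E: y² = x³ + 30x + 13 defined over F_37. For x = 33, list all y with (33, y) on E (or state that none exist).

x³ + 30x + 13 = 36940 ≡ 14 (mod 37).
14 is a non-residue mod 37; no y exists.

none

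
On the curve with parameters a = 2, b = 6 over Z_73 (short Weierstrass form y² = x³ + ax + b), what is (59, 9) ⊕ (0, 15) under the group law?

(59, 9) + (0, 15). λ = (15 - 9)/(0 - 59) ≡ 6/14 mod 73. 14⁻¹ ≡ 47 (mod 73), so λ ≡ 63.
  x = λ² - 59 - 0 = 3969 - 59 ≡ 41; y = λ·(59 - 41) - 9 ≡ 30. → (41, 30)

(41, 30)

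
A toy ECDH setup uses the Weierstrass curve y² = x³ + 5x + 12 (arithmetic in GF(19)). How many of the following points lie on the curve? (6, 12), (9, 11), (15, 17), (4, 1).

(6, 12): 12² ≡ 11, rhs ≡ 11 → on.
(9, 11): 11² ≡ 7, rhs ≡ 7 → on.
(15, 17): 17² ≡ 4, rhs ≡ 4 → on.
(4, 1): 1² ≡ 1, rhs ≡ 1 → on.

4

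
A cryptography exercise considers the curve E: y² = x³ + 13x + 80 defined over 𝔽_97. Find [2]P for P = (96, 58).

tangent at (96, 58): λ = (3·96² + 13)/(2·58) ≡ 16/19. 19⁻¹ ≡ 46 (mod 97), so λ ≡ 16·46 ≡ 57.
  x = λ² - 96 - 96 = 3249 - 192 ≡ 50; y = λ·(96 - 50) - 58 ≡ 42. → (50, 42)

(50, 42)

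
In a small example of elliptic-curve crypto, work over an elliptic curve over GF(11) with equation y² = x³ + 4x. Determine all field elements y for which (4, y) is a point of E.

x³ + 4x + 0 = 80 ≡ 3 (mod 11).
Square roots of 3 mod 11: 5 and 6 (since 5² = 25 ≡ 3).

5, 6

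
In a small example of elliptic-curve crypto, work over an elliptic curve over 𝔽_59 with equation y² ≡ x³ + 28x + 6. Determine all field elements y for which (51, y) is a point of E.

none

x³ + 28x + 6 = 134085 ≡ 37 (mod 59).
37 is a non-residue mod 59; no y exists.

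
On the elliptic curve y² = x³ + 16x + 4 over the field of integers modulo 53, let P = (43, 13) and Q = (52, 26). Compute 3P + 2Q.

First 3P:
Repeated addition: build up to 3P.
2P: tangent at (43, 13): λ = (3·43² + 16)/(2·13) ≡ 51/26. 26⁻¹ ≡ 51 (mod 53), so λ ≡ 51·51 ≡ 4.
  x = λ² - 43 - 43 = 16 - 86 ≡ 36; y = λ·(43 - 36) - 13 ≡ 15. → (36, 15)
3P: (36, 15) + (43, 13). λ = (13 - 15)/(43 - 36) ≡ 51/7 mod 53. 7⁻¹ ≡ 38 (mod 53) since 7·38 = 266 ≡ 1, so λ ≡ 30.
  x = λ² - 36 - 43 = 900 - 79 ≡ 26; y = λ·(36 - 26) - 15 ≡ 20. → (26, 20)
3P = (26, 20).
Next 2Q:
Repeated addition: build up to 2Q.
2Q: tangent at (52, 26): λ = (3·52² + 16)/(2·26) ≡ 19/52. 52⁻¹ ≡ 52 (mod 53), so λ ≡ 19·52 ≡ 34.
  x = λ² - 52 - 52 = 1156 - 104 ≡ 45; y = λ·(52 - 45) - 26 ≡ 0. → (45, 0)
2Q = (45, 0).
Finally 3P + 2Q:
(26, 20) + (45, 0). λ = (0 - 20)/(45 - 26) ≡ 33/19 mod 53. 19⁻¹ ≡ 14 (mod 53), so λ ≡ 38.
  x = λ² - 26 - 45 = 1444 - 71 ≡ 48; y = λ·(26 - 48) - 20 ≡ 45. → (48, 45)

(48, 45)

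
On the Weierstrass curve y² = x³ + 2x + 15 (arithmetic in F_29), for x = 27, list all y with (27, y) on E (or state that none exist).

x³ + 2x + 15 = 19752 ≡ 3 (mod 29).
3 is a non-residue mod 29; no y exists.

none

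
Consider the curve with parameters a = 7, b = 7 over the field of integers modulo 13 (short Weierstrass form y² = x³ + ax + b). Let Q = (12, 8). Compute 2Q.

(3, 9)

tangent at (12, 8): λ = (3·12² + 7)/(2·8) ≡ 10/3. 3⁻¹ ≡ 9 (mod 13), so λ ≡ 10·9 ≡ 12.
  x = λ² - 12 - 12 = 144 - 24 ≡ 3; y = λ·(12 - 3) - 8 ≡ 9. → (3, 9)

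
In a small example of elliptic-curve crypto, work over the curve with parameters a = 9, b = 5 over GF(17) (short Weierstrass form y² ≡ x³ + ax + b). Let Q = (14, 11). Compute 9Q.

(15, 8)

Repeated addition: build up to 9Q.
2Q: tangent at (14, 11): λ = (3·14² + 9)/(2·11) ≡ 2/5. 5⁻¹ ≡ 7 (mod 17) since 5·7 = 35 ≡ 1, so λ ≡ 2·7 ≡ 14.
  x = λ² - 14 - 14 = 196 - 28 ≡ 15; y = λ·(14 - 15) - 11 ≡ 9. → (15, 9)
3Q: (15, 9) + (14, 11). λ = (11 - 9)/(14 - 15) ≡ 2/16 mod 17. 16⁻¹ ≡ 16 (mod 17), so λ ≡ 15.
  x = λ² - 15 - 14 = 225 - 29 ≡ 9; y = λ·(15 - 9) - 9 ≡ 13. → (9, 13)
4Q: (9, 13) + (14, 11). λ = (11 - 13)/(14 - 9) ≡ 15/5 mod 17. 5⁻¹ ≡ 7 (mod 17) since 5·7 = 35 ≡ 1, so λ ≡ 3.
  x = λ² - 9 - 14 = 9 - 23 ≡ 3; y = λ·(9 - 3) - 13 ≡ 5. → (3, 5)
5Q: (3, 5) + (14, 11). λ = (11 - 5)/(14 - 3) ≡ 6/11 mod 17. 11⁻¹ ≡ 14 (mod 17) since 11·14 = 154 ≡ 1, so λ ≡ 16.
  x = λ² - 3 - 14 = 256 - 17 ≡ 1; y = λ·(3 - 1) - 5 ≡ 10. → (1, 10)
6Q: (1, 10) + (14, 11). λ = (11 - 10)/(14 - 1) ≡ 1/13 mod 17. 13⁻¹ ≡ 4 (mod 17), so λ ≡ 4.
  x = λ² - 1 - 14 = 16 - 15 ≡ 1; y = λ·(1 - 1) - 10 ≡ 7. → (1, 7)
7Q: (1, 7) + (14, 11). λ = (11 - 7)/(14 - 1) ≡ 4/13 mod 17. 13⁻¹ ≡ 4 (mod 17), so λ ≡ 16.
  x = λ² - 1 - 14 = 256 - 15 ≡ 3; y = λ·(1 - 3) - 7 ≡ 12. → (3, 12)
8Q: (3, 12) + (14, 11). λ = (11 - 12)/(14 - 3) ≡ 16/11 mod 17. 11⁻¹ ≡ 14 (mod 17), so λ ≡ 3.
  x = λ² - 3 - 14 = 9 - 17 ≡ 9; y = λ·(3 - 9) - 12 ≡ 4. → (9, 4)
9Q: (9, 4) + (14, 11). λ = (11 - 4)/(14 - 9) ≡ 7/5 mod 17. 5⁻¹ ≡ 7 (mod 17), so λ ≡ 15.
  x = λ² - 9 - 14 = 225 - 23 ≡ 15; y = λ·(9 - 15) - 4 ≡ 8. → (15, 8)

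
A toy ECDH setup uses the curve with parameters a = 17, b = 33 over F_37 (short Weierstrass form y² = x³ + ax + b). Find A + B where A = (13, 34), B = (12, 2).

(13, 34) + (12, 2). λ = (2 - 34)/(12 - 13) ≡ 5/36 mod 37. 36⁻¹ ≡ 36 (mod 37), so λ ≡ 32.
  x = λ² - 13 - 12 = 1024 - 25 ≡ 0; y = λ·(13 - 0) - 34 ≡ 12. → (0, 12)

(0, 12)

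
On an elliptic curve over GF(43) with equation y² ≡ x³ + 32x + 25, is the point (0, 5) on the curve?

y² = 5² ≡ 25; x³ + 32x + 25 = 25 ≡ 25 (mod 43). 25 = 25.

yes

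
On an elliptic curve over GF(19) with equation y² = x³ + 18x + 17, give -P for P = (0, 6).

-(0, 6) = (0, -6 mod 19) = (0, 13).

(0, 13)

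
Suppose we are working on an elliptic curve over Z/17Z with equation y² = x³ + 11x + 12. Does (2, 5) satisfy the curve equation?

y² = 5² ≡ 8; x³ + 11x + 12 = 42 ≡ 8 (mod 17). 8 = 8.

yes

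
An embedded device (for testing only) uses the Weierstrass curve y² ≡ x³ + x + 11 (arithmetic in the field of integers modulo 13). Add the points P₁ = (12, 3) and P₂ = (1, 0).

(12, 10)

(12, 3) + (1, 0). λ = (0 - 3)/(1 - 12) ≡ 10/2 mod 13. 2⁻¹ ≡ 7 (mod 13) since 2·7 = 14 ≡ 1, so λ ≡ 5.
  x = λ² - 12 - 1 = 25 - 13 ≡ 12; y = λ·(12 - 12) - 3 ≡ 10. → (12, 10)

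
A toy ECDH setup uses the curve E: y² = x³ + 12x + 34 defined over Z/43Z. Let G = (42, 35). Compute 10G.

Repeated addition: build up to 10G.
2G: tangent at (42, 35): λ = (3·42² + 12)/(2·35) ≡ 15/27. 27⁻¹ ≡ 8 (mod 43), so λ ≡ 15·8 ≡ 34.
  x = λ² - 42 - 42 = 1156 - 84 ≡ 40; y = λ·(42 - 40) - 35 ≡ 33. → (40, 33)
3G: (40, 33) + (42, 35). λ = (35 - 33)/(42 - 40) ≡ 2/2 mod 43. 2⁻¹ ≡ 22 (mod 43), so λ ≡ 1.
  x = λ² - 40 - 42 = 1 - 82 ≡ 5; y = λ·(40 - 5) - 33 ≡ 2. → (5, 2)
4G: (5, 2) + (42, 35). λ = (35 - 2)/(42 - 5) ≡ 33/37 mod 43. 37⁻¹ ≡ 7 (mod 43), so λ ≡ 16.
  x = λ² - 5 - 42 = 256 - 47 ≡ 37; y = λ·(5 - 37) - 2 ≡ 2. → (37, 2)
5G: (37, 2) + (42, 35). λ = (35 - 2)/(42 - 37) ≡ 33/5 mod 43. 5⁻¹ ≡ 26 (mod 43), so λ ≡ 41.
  x = λ² - 37 - 42 = 1681 - 79 ≡ 11; y = λ·(37 - 11) - 2 ≡ 32. → (11, 32)
6G: (11, 32) + (42, 35). λ = (35 - 32)/(42 - 11) ≡ 3/31 mod 43. 31⁻¹ ≡ 25 (mod 43), so λ ≡ 32.
  x = λ² - 11 - 42 = 1024 - 53 ≡ 25; y = λ·(11 - 25) - 32 ≡ 36. → (25, 36)
7G: (25, 36) + (42, 35). λ = (35 - 36)/(42 - 25) ≡ 42/17 mod 43. 17⁻¹ ≡ 38 (mod 43), so λ ≡ 5.
  x = λ² - 25 - 42 = 25 - 67 ≡ 1; y = λ·(25 - 1) - 36 ≡ 41. → (1, 41)
8G: (1, 41) + (42, 35). λ = (35 - 41)/(42 - 1) ≡ 37/41 mod 43. 41⁻¹ ≡ 21 (mod 43) since 41·21 = 861 ≡ 1, so λ ≡ 3.
  x = λ² - 1 - 42 = 9 - 43 ≡ 9; y = λ·(1 - 9) - 41 ≡ 21. → (9, 21)
9G: (9, 21) + (42, 35). λ = (35 - 21)/(42 - 9) ≡ 14/33 mod 43. 33⁻¹ ≡ 30 (mod 43) since 33·30 = 990 ≡ 1, so λ ≡ 33.
  x = λ² - 9 - 42 = 1089 - 51 ≡ 6; y = λ·(9 - 6) - 21 ≡ 35. → (6, 35)
10G: (6, 35) + (42, 35). λ = (35 - 35)/(42 - 6) ≡ 0/36 mod 43. 36⁻¹ ≡ 6 (mod 43), so λ ≡ 0.
  x = λ² - 6 - 42 = 0 - 48 ≡ 38; y = λ·(6 - 38) - 35 ≡ 8. → (38, 8)

(38, 8)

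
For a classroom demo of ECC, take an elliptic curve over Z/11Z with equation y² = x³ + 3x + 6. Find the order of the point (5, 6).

5

2P: tangent at (5, 6): λ = (3·5² + 3)/(2·6) ≡ 1/1. 1⁻¹ ≡ 1 (mod 11), so λ ≡ 1·1 ≡ 1.
  x = λ² - 5 - 5 = 1 - 10 ≡ 2; y = λ·(5 - 2) - 6 ≡ 8. → (2, 8)
3P: (2, 8) + (5, 6). λ = (6 - 8)/(5 - 2) ≡ 9/3 mod 11. 3⁻¹ ≡ 4 (mod 11), so λ ≡ 3.
  x = λ² - 2 - 5 = 9 - 7 ≡ 2; y = λ·(2 - 2) - 8 ≡ 3. → (2, 3)
4P: (2, 3) + (5, 6). λ = (6 - 3)/(5 - 2) ≡ 3/3 mod 11. 3⁻¹ ≡ 4 (mod 11) since 3·4 = 12 ≡ 1, so λ ≡ 1.
  x = λ² - 2 - 5 = 1 - 7 ≡ 5; y = λ·(2 - 5) - 3 ≡ 5. → (5, 5)
5P: (5, 5) + (5, 6): same x and y₁ ≡ -y₂, so the sum is 𝒪.
5P = 𝒪, so the order is 5.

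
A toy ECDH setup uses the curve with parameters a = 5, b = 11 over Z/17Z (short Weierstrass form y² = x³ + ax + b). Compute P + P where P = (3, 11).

tangent at (3, 11): λ = (3·3² + 5)/(2·11) ≡ 15/5. 5⁻¹ ≡ 7 (mod 17), so λ ≡ 15·7 ≡ 3.
  x = λ² - 3 - 3 = 9 - 6 ≡ 3; y = λ·(3 - 3) - 11 ≡ 6. → (3, 6)

(3, 6)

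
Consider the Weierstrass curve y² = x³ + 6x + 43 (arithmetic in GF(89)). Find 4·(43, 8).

(85, 20)

Write G = (43, 8).
Double-and-add on 4 = (100)₂. Start with G = (43, 8) for the leading 1-bit.
double: tangent at (43, 8): λ = (3·43² + 6)/(2·8) ≡ 35/16. 16⁻¹ ≡ 39 (mod 89), so λ ≡ 35·39 ≡ 30.
  x = λ² - 43 - 43 = 900 - 86 ≡ 13; y = λ·(43 - 13) - 8 ≡ 2. → (13, 2)
double: tangent at (13, 2): λ = (3·13² + 6)/(2·2) ≡ 68/4. 4⁻¹ ≡ 67 (mod 89) since 4·67 = 268 ≡ 1, so λ ≡ 68·67 ≡ 17.
  x = λ² - 13 - 13 = 289 - 26 ≡ 85; y = λ·(13 - 85) - 2 ≡ 20. → (85, 20)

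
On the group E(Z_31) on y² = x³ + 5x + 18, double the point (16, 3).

tangent at (16, 3): λ = (3·16² + 5)/(2·3) ≡ 29/6. 6⁻¹ ≡ 26 (mod 31), so λ ≡ 29·26 ≡ 10.
  x = λ² - 16 - 16 = 100 - 32 ≡ 6; y = λ·(16 - 6) - 3 ≡ 4. → (6, 4)

(6, 4)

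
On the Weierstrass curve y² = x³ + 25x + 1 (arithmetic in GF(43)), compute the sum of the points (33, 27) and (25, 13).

(33, 27) + (25, 13). λ = (13 - 27)/(25 - 33) ≡ 29/35 mod 43. 35⁻¹ ≡ 16 (mod 43), so λ ≡ 34.
  x = λ² - 33 - 25 = 1156 - 58 ≡ 23; y = λ·(33 - 23) - 27 ≡ 12. → (23, 12)

(23, 12)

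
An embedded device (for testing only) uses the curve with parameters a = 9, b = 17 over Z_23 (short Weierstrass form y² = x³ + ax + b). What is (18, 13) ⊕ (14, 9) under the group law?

(15, 13)

(18, 13) + (14, 9). λ = (9 - 13)/(14 - 18) ≡ 19/19 mod 23. 19⁻¹ ≡ 17 (mod 23) since 19·17 = 323 ≡ 1, so λ ≡ 1.
  x = λ² - 18 - 14 = 1 - 32 ≡ 15; y = λ·(18 - 15) - 13 ≡ 13. → (15, 13)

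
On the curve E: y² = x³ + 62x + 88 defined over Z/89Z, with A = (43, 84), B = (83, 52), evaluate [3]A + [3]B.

First 3A:
Repeated addition: build up to 3A.
2A: tangent at (43, 84): λ = (3·43² + 62)/(2·84) ≡ 2/79. 79⁻¹ ≡ 80 (mod 89), so λ ≡ 2·80 ≡ 71.
  x = λ² - 43 - 43 = 5041 - 86 ≡ 60; y = λ·(43 - 60) - 84 ≡ 44. → (60, 44)
3A: (60, 44) + (43, 84). λ = (84 - 44)/(43 - 60) ≡ 40/72 mod 89. 72⁻¹ ≡ 68 (mod 89) since 72·68 = 4896 ≡ 1, so λ ≡ 50.
  x = λ² - 60 - 43 = 2500 - 103 ≡ 83; y = λ·(60 - 83) - 44 ≡ 52. → (83, 52)
3A = (83, 52).
Next 3B:
Repeated addition: build up to 3B.
2B: tangent at (83, 52): λ = (3·83² + 62)/(2·52) ≡ 81/15. 15⁻¹ ≡ 6 (mod 89), so λ ≡ 81·6 ≡ 41.
  x = λ² - 83 - 83 = 1681 - 166 ≡ 2; y = λ·(83 - 2) - 52 ≡ 65. → (2, 65)
3B: (2, 65) + (83, 52). λ = (52 - 65)/(83 - 2) ≡ 76/81 mod 89. 81⁻¹ ≡ 11 (mod 89) since 81·11 = 891 ≡ 1, so λ ≡ 35.
  x = λ² - 2 - 83 = 1225 - 85 ≡ 72; y = λ·(2 - 72) - 65 ≡ 66. → (72, 66)
3B = (72, 66).
Finally 3A + 3B:
(83, 52) + (72, 66). λ = (66 - 52)/(72 - 83) ≡ 14/78 mod 89. 78⁻¹ ≡ 8 (mod 89) since 78·8 = 624 ≡ 1, so λ ≡ 23.
  x = λ² - 83 - 72 = 529 - 155 ≡ 18; y = λ·(83 - 18) - 52 ≡ 19. → (18, 19)

(18, 19)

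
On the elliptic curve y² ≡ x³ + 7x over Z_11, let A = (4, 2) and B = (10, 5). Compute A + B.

(0, 0)

(4, 2) + (10, 5). λ = (5 - 2)/(10 - 4) ≡ 3/6 mod 11. 6⁻¹ ≡ 2 (mod 11), so λ ≡ 6.
  x = λ² - 4 - 10 = 36 - 14 ≡ 0; y = λ·(4 - 0) - 2 ≡ 0. → (0, 0)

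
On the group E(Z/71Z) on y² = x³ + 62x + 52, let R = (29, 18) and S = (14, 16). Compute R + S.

(52, 31)

(29, 18) + (14, 16). λ = (16 - 18)/(14 - 29) ≡ 69/56 mod 71. 56⁻¹ ≡ 52 (mod 71), so λ ≡ 38.
  x = λ² - 29 - 14 = 1444 - 43 ≡ 52; y = λ·(29 - 52) - 18 ≡ 31. → (52, 31)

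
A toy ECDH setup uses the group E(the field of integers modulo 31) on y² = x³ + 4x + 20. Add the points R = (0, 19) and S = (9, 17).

(1, 26)

(0, 19) + (9, 17). λ = (17 - 19)/(9 - 0) ≡ 29/9 mod 31. 9⁻¹ ≡ 7 (mod 31) since 9·7 = 63 ≡ 1, so λ ≡ 17.
  x = λ² - 0 - 9 = 289 - 9 ≡ 1; y = λ·(0 - 1) - 19 ≡ 26. → (1, 26)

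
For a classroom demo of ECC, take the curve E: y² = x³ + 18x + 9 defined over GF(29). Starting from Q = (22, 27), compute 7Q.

(22, 2)

Repeated addition: build up to 7Q.
2Q: tangent at (22, 27): λ = (3·22² + 18)/(2·27) ≡ 20/25. 25⁻¹ ≡ 7 (mod 29), so λ ≡ 20·7 ≡ 24.
  x = λ² - 22 - 22 = 576 - 44 ≡ 10; y = λ·(22 - 10) - 27 ≡ 0. → (10, 0)
3Q: (10, 0) + (22, 27). λ = (27 - 0)/(22 - 10) ≡ 27/12 mod 29. 12⁻¹ ≡ 17 (mod 29) since 12·17 = 204 ≡ 1, so λ ≡ 24.
  x = λ² - 10 - 22 = 576 - 32 ≡ 22; y = λ·(10 - 22) - 0 ≡ 2. → (22, 2)
4Q: (22, 2) + (22, 27): same x and y₁ ≡ -y₂, so the sum is O.
5Q: O + (22, 27) = (22, 27) (identity).
6Q: tangent at (22, 27): λ = (3·22² + 18)/(2·27) ≡ 20/25. 25⁻¹ ≡ 7 (mod 29), so λ ≡ 20·7 ≡ 24.
  x = λ² - 22 - 22 = 576 - 44 ≡ 10; y = λ·(22 - 10) - 27 ≡ 0. → (10, 0)
7Q: (10, 0) + (22, 27). λ = (27 - 0)/(22 - 10) ≡ 27/12 mod 29. 12⁻¹ ≡ 17 (mod 29), so λ ≡ 24.
  x = λ² - 10 - 22 = 576 - 32 ≡ 22; y = λ·(10 - 22) - 0 ≡ 2. → (22, 2)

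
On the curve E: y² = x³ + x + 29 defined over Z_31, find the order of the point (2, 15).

2P: tangent at (2, 15): λ = (3·2² + 1)/(2·15) ≡ 13/30. 30⁻¹ ≡ 30 (mod 31) since 30·30 = 900 ≡ 1, so λ ≡ 13·30 ≡ 18.
  x = λ² - 2 - 2 = 324 - 4 ≡ 10; y = λ·(2 - 10) - 15 ≡ 27. → (10, 27)
3P: (10, 27) + (2, 15). λ = (15 - 27)/(2 - 10) ≡ 19/23 mod 31. 23⁻¹ ≡ 27 (mod 31) since 23·27 = 621 ≡ 1, so λ ≡ 17.
  x = λ² - 10 - 2 = 289 - 12 ≡ 29; y = λ·(10 - 29) - 27 ≡ 22. → (29, 22)
4P: (29, 22) + (2, 15). λ = (15 - 22)/(2 - 29) ≡ 24/4 mod 31. 4⁻¹ ≡ 8 (mod 31), so λ ≡ 6.
  x = λ² - 29 - 2 = 36 - 31 ≡ 5; y = λ·(29 - 5) - 22 ≡ 29. → (5, 29)
5P: (5, 29) + (2, 15). λ = (15 - 29)/(2 - 5) ≡ 17/28 mod 31. 28⁻¹ ≡ 10 (mod 31), so λ ≡ 15.
  x = λ² - 5 - 2 = 225 - 7 ≡ 1; y = λ·(5 - 1) - 29 ≡ 0. → (1, 0)
6P: (1, 0) + (2, 15). λ = (15 - 0)/(2 - 1) ≡ 15/1 mod 31. 1⁻¹ ≡ 1 (mod 31), so λ ≡ 15.
  x = λ² - 1 - 2 = 225 - 3 ≡ 5; y = λ·(1 - 5) - 0 ≡ 2. → (5, 2)
7P: (5, 2) + (2, 15). λ = (15 - 2)/(2 - 5) ≡ 13/28 mod 31. 28⁻¹ ≡ 10 (mod 31) since 28·10 = 280 ≡ 1, so λ ≡ 6.
  x = λ² - 5 - 2 = 36 - 7 ≡ 29; y = λ·(5 - 29) - 2 ≡ 9. → (29, 9)
8P: (29, 9) + (2, 15). λ = (15 - 9)/(2 - 29) ≡ 6/4 mod 31. 4⁻¹ ≡ 8 (mod 31), so λ ≡ 17.
  x = λ² - 29 - 2 = 289 - 31 ≡ 10; y = λ·(29 - 10) - 9 ≡ 4. → (10, 4)
9P: (10, 4) + (2, 15). λ = (15 - 4)/(2 - 10) ≡ 11/23 mod 31. 23⁻¹ ≡ 27 (mod 31), so λ ≡ 18.
  x = λ² - 10 - 2 = 324 - 12 ≡ 2; y = λ·(10 - 2) - 4 ≡ 16. → (2, 16)
10P: (2, 16) + (2, 15): same x and y₁ ≡ -y₂, so the sum is O.
10P = O, so the order is 10.

10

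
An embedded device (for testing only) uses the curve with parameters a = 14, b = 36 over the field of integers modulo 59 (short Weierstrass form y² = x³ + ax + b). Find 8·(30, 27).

(7, 8)

Write G = (30, 27).
Repeated addition: build up to 8G.
2G: tangent at (30, 27): λ = (3·30² + 14)/(2·27) ≡ 0/54. 54⁻¹ ≡ 47 (mod 59) since 54·47 = 2538 ≡ 1, so λ ≡ 0·47 ≡ 0.
  x = λ² - 30 - 30 = 0 - 60 ≡ 58; y = λ·(30 - 58) - 27 ≡ 32. → (58, 32)
3G: (58, 32) + (30, 27). λ = (27 - 32)/(30 - 58) ≡ 54/31 mod 59. 31⁻¹ ≡ 40 (mod 59) since 31·40 = 1240 ≡ 1, so λ ≡ 36.
  x = λ² - 58 - 30 = 1296 - 88 ≡ 28; y = λ·(58 - 28) - 32 ≡ 45. → (28, 45)
4G: (28, 45) + (30, 27). λ = (27 - 45)/(30 - 28) ≡ 41/2 mod 59. 2⁻¹ ≡ 30 (mod 59), so λ ≡ 50.
  x = λ² - 28 - 30 = 2500 - 58 ≡ 23; y = λ·(28 - 23) - 45 ≡ 28. → (23, 28)
5G: (23, 28) + (30, 27). λ = (27 - 28)/(30 - 23) ≡ 58/7 mod 59. 7⁻¹ ≡ 17 (mod 59) since 7·17 = 119 ≡ 1, so λ ≡ 42.
  x = λ² - 23 - 30 = 1764 - 53 ≡ 0; y = λ·(23 - 0) - 28 ≡ 53. → (0, 53)
6G: (0, 53) + (30, 27). λ = (27 - 53)/(30 - 0) ≡ 33/30 mod 59. 30⁻¹ ≡ 2 (mod 59), so λ ≡ 7.
  x = λ² - 0 - 30 = 49 - 30 ≡ 19; y = λ·(0 - 19) - 53 ≡ 50. → (19, 50)
7G: (19, 50) + (30, 27). λ = (27 - 50)/(30 - 19) ≡ 36/11 mod 59. 11⁻¹ ≡ 43 (mod 59) since 11·43 = 473 ≡ 1, so λ ≡ 14.
  x = λ² - 19 - 30 = 196 - 49 ≡ 29; y = λ·(19 - 29) - 50 ≡ 46. → (29, 46)
8G: (29, 46) + (30, 27). λ = (27 - 46)/(30 - 29) ≡ 40/1 mod 59. 1⁻¹ ≡ 1 (mod 59), so λ ≡ 40.
  x = λ² - 29 - 30 = 1600 - 59 ≡ 7; y = λ·(29 - 7) - 46 ≡ 8. → (7, 8)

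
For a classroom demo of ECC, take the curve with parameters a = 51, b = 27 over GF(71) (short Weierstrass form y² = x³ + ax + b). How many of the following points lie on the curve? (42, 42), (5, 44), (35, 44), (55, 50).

0

(42, 42): 42² ≡ 60, rhs ≡ 3 → off.
(5, 44): 44² ≡ 19, rhs ≡ 52 → off.
(35, 44): 44² ≡ 19, rhs ≡ 28 → off.
(55, 50): 50² ≡ 15, rhs ≡ 14 → off.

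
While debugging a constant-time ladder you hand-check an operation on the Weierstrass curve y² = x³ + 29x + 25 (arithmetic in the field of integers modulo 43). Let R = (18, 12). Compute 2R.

tangent at (18, 12): λ = (3·18² + 29)/(2·12) ≡ 12/24. 24⁻¹ ≡ 9 (mod 43), so λ ≡ 12·9 ≡ 22.
  x = λ² - 18 - 18 = 484 - 36 ≡ 18; y = λ·(18 - 18) - 12 ≡ 31. → (18, 31)

(18, 31)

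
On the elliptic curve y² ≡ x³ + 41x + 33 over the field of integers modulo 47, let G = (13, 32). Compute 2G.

(24, 6)

tangent at (13, 32): λ = (3·13² + 41)/(2·32) ≡ 31/17. 17⁻¹ ≡ 36 (mod 47), so λ ≡ 31·36 ≡ 35.
  x = λ² - 13 - 13 = 1225 - 26 ≡ 24; y = λ·(13 - 24) - 32 ≡ 6. → (24, 6)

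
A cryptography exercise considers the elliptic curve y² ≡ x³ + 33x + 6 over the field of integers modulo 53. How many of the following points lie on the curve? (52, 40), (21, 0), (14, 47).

(52, 40): 40² ≡ 10, rhs ≡ 25 → off.
(21, 0): 0² ≡ 0, rhs ≡ 49 → off.
(14, 47): 47² ≡ 36, rhs ≡ 32 → off.

0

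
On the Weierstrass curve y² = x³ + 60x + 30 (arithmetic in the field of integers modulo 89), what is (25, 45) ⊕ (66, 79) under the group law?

(25, 45) + (66, 79). λ = (79 - 45)/(66 - 25) ≡ 34/41 mod 89. 41⁻¹ ≡ 76 (mod 89), so λ ≡ 3.
  x = λ² - 25 - 66 = 9 - 91 ≡ 7; y = λ·(25 - 7) - 45 ≡ 9. → (7, 9)

(7, 9)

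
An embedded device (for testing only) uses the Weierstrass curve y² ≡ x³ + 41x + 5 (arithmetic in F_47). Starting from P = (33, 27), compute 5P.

(43, 24)

Double-and-add on 5 = (101)₂. Start with P = (33, 27) for the leading 1-bit.
double: tangent at (33, 27): λ = (3·33² + 41)/(2·27) ≡ 18/7. 7⁻¹ ≡ 27 (mod 47) since 7·27 = 189 ≡ 1, so λ ≡ 18·27 ≡ 16.
  x = λ² - 33 - 33 = 256 - 66 ≡ 2; y = λ·(33 - 2) - 27 ≡ 46. → (2, 46)
double: tangent at (2, 46): λ = (3·2² + 41)/(2·46) ≡ 6/45. 45⁻¹ ≡ 23 (mod 47) since 45·23 = 1035 ≡ 1, so λ ≡ 6·23 ≡ 44.
  x = λ² - 2 - 2 = 1936 - 4 ≡ 5; y = λ·(2 - 5) - 46 ≡ 10. → (5, 10)
add P: (5, 10) + (33, 27). λ = (27 - 10)/(33 - 5) ≡ 17/28 mod 47. 28⁻¹ ≡ 42 (mod 47), so λ ≡ 9.
  x = λ² - 5 - 33 = 81 - 38 ≡ 43; y = λ·(5 - 43) - 10 ≡ 24. → (43, 24)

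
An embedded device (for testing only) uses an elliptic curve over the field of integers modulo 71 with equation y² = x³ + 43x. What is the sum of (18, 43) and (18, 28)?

The two points share x = 18 and their y-coordinates satisfy 43 + 28 ≡ 0 (mod 71), so they are inverses. Their sum is O.

O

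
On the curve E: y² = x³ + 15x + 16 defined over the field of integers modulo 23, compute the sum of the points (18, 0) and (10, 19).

(18, 0) + (10, 19). λ = (19 - 0)/(10 - 18) ≡ 19/15 mod 23. 15⁻¹ ≡ 20 (mod 23) since 15·20 = 300 ≡ 1, so λ ≡ 12.
  x = λ² - 18 - 10 = 144 - 28 ≡ 1; y = λ·(18 - 1) - 0 ≡ 20. → (1, 20)

(1, 20)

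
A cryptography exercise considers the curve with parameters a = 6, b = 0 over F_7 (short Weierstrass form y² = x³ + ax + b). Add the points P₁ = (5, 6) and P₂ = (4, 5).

(5, 6) + (4, 5). λ = (5 - 6)/(4 - 5) ≡ 6/6 mod 7. 6⁻¹ ≡ 6 (mod 7), so λ ≡ 1.
  x = λ² - 5 - 4 = 1 - 9 ≡ 6; y = λ·(5 - 6) - 6 ≡ 0. → (6, 0)

(6, 0)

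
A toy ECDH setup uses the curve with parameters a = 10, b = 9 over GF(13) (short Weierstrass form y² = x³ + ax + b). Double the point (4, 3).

(6, 8)

tangent at (4, 3): λ = (3·4² + 10)/(2·3) ≡ 6/6. 6⁻¹ ≡ 11 (mod 13), so λ ≡ 6·11 ≡ 1.
  x = λ² - 4 - 4 = 1 - 8 ≡ 6; y = λ·(4 - 6) - 3 ≡ 8. → (6, 8)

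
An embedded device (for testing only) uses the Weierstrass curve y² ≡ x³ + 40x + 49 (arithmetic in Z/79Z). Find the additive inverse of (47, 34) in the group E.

-(47, 34) = (47, -34 mod 79) = (47, 45).

(47, 45)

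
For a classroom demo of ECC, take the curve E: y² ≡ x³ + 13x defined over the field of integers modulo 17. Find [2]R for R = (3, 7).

tangent at (3, 7): λ = (3·3² + 13)/(2·7) ≡ 6/14. 14⁻¹ ≡ 11 (mod 17) since 14·11 = 154 ≡ 1, so λ ≡ 6·11 ≡ 15.
  x = λ² - 3 - 3 = 225 - 6 ≡ 15; y = λ·(3 - 15) - 7 ≡ 0. → (15, 0)

(15, 0)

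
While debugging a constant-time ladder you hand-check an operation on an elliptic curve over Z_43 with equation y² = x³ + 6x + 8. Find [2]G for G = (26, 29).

(38, 38)

tangent at (26, 29): λ = (3·26² + 6)/(2·29) ≡ 13/15. 15⁻¹ ≡ 23 (mod 43) since 15·23 = 345 ≡ 1, so λ ≡ 13·23 ≡ 41.
  x = λ² - 26 - 26 = 1681 - 52 ≡ 38; y = λ·(26 - 38) - 29 ≡ 38. → (38, 38)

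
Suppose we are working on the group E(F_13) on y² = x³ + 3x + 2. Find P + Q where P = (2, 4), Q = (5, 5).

(2, 4) + (5, 5). λ = (5 - 4)/(5 - 2) ≡ 1/3 mod 13. 3⁻¹ ≡ 9 (mod 13), so λ ≡ 9.
  x = λ² - 2 - 5 = 81 - 7 ≡ 9; y = λ·(2 - 9) - 4 ≡ 11. → (9, 11)

(9, 11)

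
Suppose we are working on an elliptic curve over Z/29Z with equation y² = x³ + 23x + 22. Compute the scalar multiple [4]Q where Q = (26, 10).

(13, 16)

Double-and-add on 4 = (100)₂. Start with Q = (26, 10) for the leading 1-bit.
double: tangent at (26, 10): λ = (3·26² + 23)/(2·10) ≡ 21/20. 20⁻¹ ≡ 16 (mod 29), so λ ≡ 21·16 ≡ 17.
  x = λ² - 26 - 26 = 289 - 52 ≡ 5; y = λ·(26 - 5) - 10 ≡ 28. → (5, 28)
double: tangent at (5, 28): λ = (3·5² + 23)/(2·28) ≡ 11/27. 27⁻¹ ≡ 14 (mod 29) since 27·14 = 378 ≡ 1, so λ ≡ 11·14 ≡ 9.
  x = λ² - 5 - 5 = 81 - 10 ≡ 13; y = λ·(5 - 13) - 28 ≡ 16. → (13, 16)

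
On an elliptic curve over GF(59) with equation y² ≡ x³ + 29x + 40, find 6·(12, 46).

Write P = (12, 46).
Double-and-add on 6 = (110)₂. Start with P = (12, 46) for the leading 1-bit.
double: tangent at (12, 46): λ = (3·12² + 29)/(2·46) ≡ 48/33. 33⁻¹ ≡ 34 (mod 59) since 33·34 = 1122 ≡ 1, so λ ≡ 48·34 ≡ 39.
  x = λ² - 12 - 12 = 1521 - 24 ≡ 22; y = λ·(12 - 22) - 46 ≡ 36. → (22, 36)
add P: (22, 36) + (12, 46). λ = (46 - 36)/(12 - 22) ≡ 10/49 mod 59. 49⁻¹ ≡ 53 (mod 59), so λ ≡ 58.
  x = λ² - 22 - 12 = 3364 - 34 ≡ 26; y = λ·(22 - 26) - 36 ≡ 27. → (26, 27)
double: tangent at (26, 27): λ = (3·26² + 29)/(2·27) ≡ 51/54. 54⁻¹ ≡ 47 (mod 59), so λ ≡ 51·47 ≡ 37.
  x = λ² - 26 - 26 = 1369 - 52 ≡ 19; y = λ·(26 - 19) - 27 ≡ 55. → (19, 55)

(19, 55)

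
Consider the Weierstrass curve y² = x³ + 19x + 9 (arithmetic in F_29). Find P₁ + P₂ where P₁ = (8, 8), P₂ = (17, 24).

(8, 8) + (17, 24). λ = (24 - 8)/(17 - 8) ≡ 16/9 mod 29. 9⁻¹ ≡ 13 (mod 29) since 9·13 = 117 ≡ 1, so λ ≡ 5.
  x = λ² - 8 - 17 = 25 - 25 ≡ 0; y = λ·(8 - 0) - 8 ≡ 3. → (0, 3)

(0, 3)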